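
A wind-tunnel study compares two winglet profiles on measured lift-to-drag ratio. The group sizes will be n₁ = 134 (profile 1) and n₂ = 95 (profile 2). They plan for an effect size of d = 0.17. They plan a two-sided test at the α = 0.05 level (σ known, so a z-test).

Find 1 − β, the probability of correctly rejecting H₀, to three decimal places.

Power ≈ 0.245

Noncentrality parameter: δ = d / √(1/n₁ + 1/n₂) = 0.17 / √(1/134 + 1/95) = 1.2675
Critical value for a two-sided test at α = 0.05: z_{α/2} = 1.960.
Power = Φ(δ − 1.960) + Φ(−δ − 1.960) = Φ(-0.692) + Φ(-3.227) = 0.2443 + 0.0006 = 0.2449.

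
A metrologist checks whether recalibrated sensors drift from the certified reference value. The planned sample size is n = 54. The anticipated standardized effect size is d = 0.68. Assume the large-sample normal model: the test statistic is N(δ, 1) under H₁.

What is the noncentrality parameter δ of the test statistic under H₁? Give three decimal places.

The noncentrality parameter scales effect size by the design's sample-size factor: δ = d·√n = 0.68 × √54 = 4.9970

δ ≈ 4.997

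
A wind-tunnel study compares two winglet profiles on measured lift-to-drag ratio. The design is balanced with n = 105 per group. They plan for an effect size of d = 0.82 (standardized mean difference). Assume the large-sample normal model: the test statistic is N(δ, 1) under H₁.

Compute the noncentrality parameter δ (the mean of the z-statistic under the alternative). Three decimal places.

The noncentrality parameter scales effect size by the design's sample-size factor: δ = d·√(n/2) = 0.82 × √(105/2) = 5.9415

δ ≈ 5.941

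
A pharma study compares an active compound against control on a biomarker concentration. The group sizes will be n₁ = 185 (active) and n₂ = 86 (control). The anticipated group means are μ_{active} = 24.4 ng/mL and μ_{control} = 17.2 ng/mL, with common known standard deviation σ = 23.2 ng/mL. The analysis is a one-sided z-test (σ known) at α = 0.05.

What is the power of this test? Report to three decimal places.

Power ≈ 0.768

Standardized effect: d = |μ_{active} − μ_{control}| / σ = |24.4 − 17.2| / 23.2 = 0.3103
Noncentrality parameter: δ = d / √(1/n₁ + 1/n₂) = 0.3103 / √(1/185 + 1/86) = 2.3779
One-sided α = 0.05 → critical value z_{0.05} = 1.645.
Power = Φ(δ − 1.645) = Φ(0.733) = 0.7682.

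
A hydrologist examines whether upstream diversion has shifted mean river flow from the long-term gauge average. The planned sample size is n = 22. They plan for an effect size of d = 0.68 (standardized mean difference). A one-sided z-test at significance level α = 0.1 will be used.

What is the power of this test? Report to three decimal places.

Power ≈ 0.972

Noncentrality parameter: δ = d·√n = 0.68 × √22 = 3.1895
One-sided α = 0.1 → critical value z_{0.1} = 1.282.
Power = P(Z > 1.282 − δ) = Φ(1.908) = 0.9718.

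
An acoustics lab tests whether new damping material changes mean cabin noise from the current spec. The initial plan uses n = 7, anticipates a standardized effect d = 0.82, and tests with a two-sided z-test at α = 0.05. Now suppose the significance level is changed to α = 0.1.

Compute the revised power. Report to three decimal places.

δ = d·√n = 0.82 × √7 = 2.1695 (unchanged). New critical value: z_{0.05} = 1.645.
Revised power = Φ(δ − 1.645) + Φ(−δ − 1.645) = Φ(0.525) + Φ(-3.814) = 0.7001 + 0.0001 = 0.7002.

Power ≈ 0.700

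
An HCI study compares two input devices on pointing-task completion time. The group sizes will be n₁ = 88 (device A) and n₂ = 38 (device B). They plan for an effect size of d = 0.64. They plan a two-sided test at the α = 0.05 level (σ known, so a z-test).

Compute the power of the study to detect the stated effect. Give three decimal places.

Power ≈ 0.909

Noncentrality parameter: δ = d / √(1/n₁ + 1/n₂) = 0.64 / √(1/88 + 1/38) = 3.2971
Two-sided α = 0.05 → critical value z_{0.025} = 1.960.
Power = Φ(δ − 1.960) + Φ(−δ − 1.960) = Φ(1.337) + Φ(-5.257) = 0.9094 + 0.0000 = 0.9094.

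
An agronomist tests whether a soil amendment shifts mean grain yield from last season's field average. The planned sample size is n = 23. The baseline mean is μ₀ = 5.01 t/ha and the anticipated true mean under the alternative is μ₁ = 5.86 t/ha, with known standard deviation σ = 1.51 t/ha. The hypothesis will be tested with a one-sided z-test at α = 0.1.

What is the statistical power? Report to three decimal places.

Standardized effect: d = |μ₁ − μ₀| / σ = |5.86 − 5.01| / 1.51 = 0.5629
Noncentrality parameter: δ = d·√n = 0.5629 × √23 = 2.6996
One-sided α = 0.1 → critical value z_{0.1} = 1.282.
Power = Φ(δ − 1.282) = Φ(1.418) = 0.9219.

Power ≈ 0.922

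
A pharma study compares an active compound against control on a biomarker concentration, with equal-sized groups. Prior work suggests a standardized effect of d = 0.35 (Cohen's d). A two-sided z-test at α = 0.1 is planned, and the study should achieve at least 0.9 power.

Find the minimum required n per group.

n = 140 per group

Set Φ(δ − 1.645) = 0.9; then δ − 1.645 = Φ⁻¹(0.9) = 1.282, giving δ = 2.926.
(For δ > 0 the lower-tail rejection region contributes negligibly to power, so the one-term inversion is standard.)
δ = d·√(n/2) ⇒ n = 2(δ/d)² = 2 × (2.926 / 0.35)² = 139.82.
Rounding up, n = 140 per group.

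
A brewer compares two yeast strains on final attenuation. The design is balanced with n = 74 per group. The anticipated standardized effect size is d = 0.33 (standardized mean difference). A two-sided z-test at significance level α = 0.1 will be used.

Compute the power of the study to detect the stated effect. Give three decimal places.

Noncentrality parameter: δ = d·√(n/2) = 0.33 × √(74/2) = 2.0073
Two-sided α = 0.1 → critical value z_{0.05} = 1.645.
Power = Φ(δ − 1.645) + Φ(−δ − 1.645) = Φ(0.362) + Φ(-3.652) = 0.6415 + 0.0001 = 0.6416.

Power ≈ 0.642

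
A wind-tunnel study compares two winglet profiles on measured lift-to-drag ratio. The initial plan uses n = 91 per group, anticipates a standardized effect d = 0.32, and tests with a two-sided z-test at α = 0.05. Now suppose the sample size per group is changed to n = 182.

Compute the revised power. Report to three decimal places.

With n = 182 per group: δ = d·√(n/2) = 0.32 × √(182/2) = 3.0526. Critical value z_{0.025} = 1.960.
Revised power = Φ(δ − 1.960) + Φ(−δ − 1.960) = Φ(1.093) + Φ(-5.013) = 0.8627 + 0.0000 = 0.8627.

Power ≈ 0.863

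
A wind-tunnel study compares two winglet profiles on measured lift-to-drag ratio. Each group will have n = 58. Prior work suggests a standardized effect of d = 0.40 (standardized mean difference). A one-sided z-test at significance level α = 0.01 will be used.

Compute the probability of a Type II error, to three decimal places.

β ≈ 0.568

Noncentrality parameter: δ = d·√(n/2) = 0.40 × √(58/2) = 2.1541
One-sided α = 0.01 → critical value z_{0.01} = 2.326.
Power = Φ(δ − 2.326) = Φ(-0.172) = 0.4316.
Type II error: β = 1 − power = 1 − 0.4316 = 0.5684.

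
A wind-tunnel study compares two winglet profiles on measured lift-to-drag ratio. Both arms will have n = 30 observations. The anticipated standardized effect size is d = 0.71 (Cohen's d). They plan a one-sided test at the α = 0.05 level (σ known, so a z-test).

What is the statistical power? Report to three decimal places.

Noncentrality parameter: δ = d·√(n/2) = 0.71 × √(30/2) = 2.7498
Critical value for a one-sided test at α = 0.05: z_α = 1.645.
Power = P(Z > 1.645 − δ) = Φ(1.105) = 0.8654.

Power ≈ 0.865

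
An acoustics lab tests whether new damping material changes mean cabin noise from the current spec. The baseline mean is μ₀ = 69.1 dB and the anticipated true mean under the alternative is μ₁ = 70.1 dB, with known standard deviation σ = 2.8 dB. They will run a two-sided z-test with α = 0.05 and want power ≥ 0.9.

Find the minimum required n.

n = 83

Standardized effect: d = |μ₁ − μ₀| / σ = |70.1 − 69.1| / 2.8 = 0.3571
Set Φ(δ − 1.960) = 0.9; then δ − 1.960 = Φ⁻¹(0.9) = 1.282, giving δ = 3.242.
(For δ > 0 the lower-tail rejection region contributes negligibly to power, so the one-term inversion is standard.)
δ = d·√n ⇒ n = (δ/d)² = (3.242 / 0.3571)² = 82.38.
Round up to the next whole unit.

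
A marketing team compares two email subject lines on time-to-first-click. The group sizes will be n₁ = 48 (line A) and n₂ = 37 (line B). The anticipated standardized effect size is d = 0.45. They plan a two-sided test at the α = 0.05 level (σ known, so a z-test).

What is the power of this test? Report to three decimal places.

Power ≈ 0.539

Noncentrality parameter: δ = d / √(1/n₁ + 1/n₂) = 0.45 / √(1/48 + 1/37) = 2.0570
Critical value for a two-sided test at α = 0.05: z_{α/2} = 1.960.
Power = Φ(δ − 1.960) + Φ(−δ − 1.960) = Φ(0.097) + Φ(-4.017) = 0.5386 + 0.0000 = 0.5387.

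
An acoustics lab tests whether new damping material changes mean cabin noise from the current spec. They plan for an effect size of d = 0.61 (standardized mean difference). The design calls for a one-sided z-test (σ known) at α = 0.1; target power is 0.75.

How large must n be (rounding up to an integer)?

n = 11

For power 0.75 need Φ(δ − z_{0.1}) = 0.75, so δ = z_{0.1} + z_{0.25} = 1.282 + 0.674 = 1.956.
δ = d·√n ⇒ n = (δ/d)² = (1.956 / 0.61)² = 10.28.
Rounding up, n = 11.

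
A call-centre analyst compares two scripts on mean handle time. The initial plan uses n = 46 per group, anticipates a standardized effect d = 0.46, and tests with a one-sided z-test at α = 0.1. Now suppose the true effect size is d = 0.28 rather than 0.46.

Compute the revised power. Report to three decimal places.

Power ≈ 0.524

With d = 0.28: δ = d·√(n/2) = 0.28 × √(46/2) = 1.3428. Critical value z_{0.1} = 1.282.
Revised power = P(Z > 1.282 − δ) = Φ(0.061) = 0.5244.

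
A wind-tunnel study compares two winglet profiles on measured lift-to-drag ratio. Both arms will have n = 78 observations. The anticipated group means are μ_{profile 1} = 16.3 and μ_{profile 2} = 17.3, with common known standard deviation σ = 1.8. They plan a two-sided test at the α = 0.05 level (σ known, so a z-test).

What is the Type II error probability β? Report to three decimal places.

β ≈ 0.066

Standardized effect: d = |μ_{profile 1} − μ_{profile 2}| / σ = |16.3 − 17.3| / 1.8 = 0.5556
Noncentrality parameter: δ = d·√(n/2) = 0.5556 × √(78/2) = 3.4694
Critical value for a two-sided test at α = 0.05: z_{α/2} = 1.960.
Power = Φ(δ − 1.960) + Φ(−δ − 1.960) = Φ(1.509) + Φ(-5.429) = 0.9344 + 0.0000 = 0.9344.
Type II error: β = 1 − power = 1 − 0.9344 = 0.0656.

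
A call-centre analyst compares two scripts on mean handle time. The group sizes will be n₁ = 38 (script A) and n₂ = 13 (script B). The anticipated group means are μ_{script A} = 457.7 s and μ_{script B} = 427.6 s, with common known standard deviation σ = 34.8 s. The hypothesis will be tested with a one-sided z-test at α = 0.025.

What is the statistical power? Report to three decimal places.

Standardized effect: d = |μ_{script A} − μ_{script B}| / σ = |457.7 − 427.6| / 34.8 = 0.8649
Noncentrality parameter: δ = d / √(1/n₁ + 1/n₂) = 0.8649 / √(1/38 + 1/13) = 2.6919
Critical value for a one-sided test at α = 0.025: z_α = 1.960.
Power = Φ(δ − 1.960) = Φ(0.732) = 0.7679.

Power ≈ 0.768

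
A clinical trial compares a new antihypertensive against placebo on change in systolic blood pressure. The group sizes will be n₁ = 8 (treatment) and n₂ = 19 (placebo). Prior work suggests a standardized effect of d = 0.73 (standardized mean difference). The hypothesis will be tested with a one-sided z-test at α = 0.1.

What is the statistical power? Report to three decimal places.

Power ≈ 0.674

Noncentrality parameter: δ = d / √(1/n₁ + 1/n₂) = 0.73 / √(1/8 + 1/19) = 1.7321
Critical value for a one-sided test at α = 0.1: z_α = 1.282.
Power = Φ(δ − 1.282) = Φ(0.451) = 0.6738.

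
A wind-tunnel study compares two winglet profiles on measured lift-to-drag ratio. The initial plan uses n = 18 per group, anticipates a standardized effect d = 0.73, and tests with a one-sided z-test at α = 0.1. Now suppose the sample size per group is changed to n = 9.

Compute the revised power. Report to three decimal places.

With n = 9 per group: δ = d·√(n/2) = 0.73 × √(9/2) = 1.5486. Critical value z_{0.1} = 1.282.
Revised power = Φ(δ − 1.282) = Φ(0.267) = 0.6053.

Power ≈ 0.605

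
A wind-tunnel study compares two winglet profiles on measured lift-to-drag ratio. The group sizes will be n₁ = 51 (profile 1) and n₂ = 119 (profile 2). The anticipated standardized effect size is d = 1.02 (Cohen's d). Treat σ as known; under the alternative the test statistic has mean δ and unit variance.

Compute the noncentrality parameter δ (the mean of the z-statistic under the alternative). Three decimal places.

The noncentrality parameter scales effect size by the design's sample-size factor: δ = d / √(1/n₁ + 1/n₂) = 1.02 / √(1/51 + 1/119) = 6.0944

δ ≈ 6.094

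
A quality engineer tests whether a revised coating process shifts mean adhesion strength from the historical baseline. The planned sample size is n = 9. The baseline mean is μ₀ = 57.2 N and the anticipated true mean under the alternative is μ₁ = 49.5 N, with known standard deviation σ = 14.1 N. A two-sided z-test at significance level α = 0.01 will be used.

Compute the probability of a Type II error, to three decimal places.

β ≈ 0.826

Standardized effect: d = |μ₁ − μ₀| / σ = |49.5 − 57.2| / 14.1 = 0.5461
Noncentrality parameter: δ = d·√n = 0.5461 × √9 = 1.6383
Two-sided α = 0.01 → critical value z_{0.005} = 2.576.
Power = Φ(δ − 2.576) + Φ(−δ − 2.576) = Φ(-0.938) + Φ(-4.214) = 0.1742 + 0.0000 = 0.1743.
Type II error: β = 1 − power = 1 − 0.1743 = 0.8257.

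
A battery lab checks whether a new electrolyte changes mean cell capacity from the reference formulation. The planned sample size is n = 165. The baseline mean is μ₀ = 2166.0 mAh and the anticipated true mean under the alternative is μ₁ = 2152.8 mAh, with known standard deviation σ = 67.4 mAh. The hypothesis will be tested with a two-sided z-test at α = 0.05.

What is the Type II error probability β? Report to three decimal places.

β ≈ 0.289

Standardized effect: d = |μ₁ − μ₀| / σ = |2152.8 − 2166.0| / 67.4 = 0.1958
Noncentrality parameter: δ = d·√n = 0.1958 × √165 = 2.5157
Critical value for a two-sided test at α = 0.05: z_{α/2} = 1.960.
Power = Φ(δ − 1.960) + Φ(−δ − 1.960) = Φ(0.556) + Φ(-4.476) = 0.7108 + 0.0000 = 0.7108.
Type II error: β = 1 − power = 1 − 0.7108 = 0.2892.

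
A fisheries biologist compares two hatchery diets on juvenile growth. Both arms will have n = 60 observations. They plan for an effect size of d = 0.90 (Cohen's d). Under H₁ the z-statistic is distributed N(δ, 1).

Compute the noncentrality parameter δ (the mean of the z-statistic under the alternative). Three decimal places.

δ ≈ 4.930

δ = d·√(n/2) = 0.90 × √(60/2) = 4.9295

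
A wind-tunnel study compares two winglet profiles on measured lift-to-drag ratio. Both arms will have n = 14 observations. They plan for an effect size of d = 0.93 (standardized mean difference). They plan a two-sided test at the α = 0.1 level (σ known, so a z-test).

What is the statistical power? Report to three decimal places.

Power ≈ 0.793

Noncentrality parameter: δ = d·√(n/2) = 0.93 × √(14/2) = 2.4605
Two-sided α = 0.1 → critical value z_{0.05} = 1.645.
Power = Φ(δ − 1.645) + Φ(−δ − 1.645) = Φ(0.816) + Φ(-4.105) = 0.7927 + 0.0000 = 0.7927.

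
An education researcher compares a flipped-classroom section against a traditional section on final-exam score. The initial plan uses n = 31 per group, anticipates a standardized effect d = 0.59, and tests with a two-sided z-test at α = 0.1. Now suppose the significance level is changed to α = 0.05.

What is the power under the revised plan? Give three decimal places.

δ = d·√(n/2) = 0.59 × √(31/2) = 2.3228 (unchanged). New critical value: z_{0.025} = 1.960.
Revised power = Φ(δ − 1.960) + Φ(−δ − 1.960) = Φ(0.363) + Φ(-4.283) = 0.6416 + 0.0000 = 0.6417.

Power ≈ 0.642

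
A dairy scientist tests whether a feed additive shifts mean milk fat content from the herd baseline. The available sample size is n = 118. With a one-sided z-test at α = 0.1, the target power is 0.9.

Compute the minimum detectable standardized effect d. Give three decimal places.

d ≈ 0.236

Need Φ(δ − 1.282) = 0.9, so δ = 1.282 + 1.282 = 2.563.
δ = d·√n ⇒ d = δ/√n = 2.563/√118 = 0.2360.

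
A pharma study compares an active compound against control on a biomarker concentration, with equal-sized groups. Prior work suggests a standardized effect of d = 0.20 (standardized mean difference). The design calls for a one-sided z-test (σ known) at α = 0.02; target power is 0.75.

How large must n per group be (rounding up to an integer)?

n = 373 per group

For power 0.75 need Φ(δ − z_{0.02}) = 0.75, so δ = z_{0.02} + z_{0.25} = 2.054 + 0.674 = 2.728.
δ = d·√(n/2) ⇒ n = 2(δ/d)² = 2 × (2.728 / 0.20)² = 372.16.
Rounding up, n = 373 per group.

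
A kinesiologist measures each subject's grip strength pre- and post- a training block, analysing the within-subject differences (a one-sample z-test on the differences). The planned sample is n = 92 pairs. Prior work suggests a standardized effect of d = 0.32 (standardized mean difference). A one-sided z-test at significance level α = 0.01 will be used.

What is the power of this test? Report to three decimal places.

Noncentrality parameter: δ = d·√n = 0.32 × √92 = 3.0693
Critical value for a one-sided test at α = 0.01: z_α = 2.326.
Power = Φ(δ − 2.326) = Φ(0.743) = 0.7713.

Power ≈ 0.771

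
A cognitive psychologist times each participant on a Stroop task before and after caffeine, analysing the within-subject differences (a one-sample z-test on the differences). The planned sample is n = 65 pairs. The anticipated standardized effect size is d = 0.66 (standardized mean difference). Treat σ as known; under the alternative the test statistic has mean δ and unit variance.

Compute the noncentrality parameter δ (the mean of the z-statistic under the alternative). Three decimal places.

δ = d·√n = 0.66 × √65 = 5.3211

δ ≈ 5.321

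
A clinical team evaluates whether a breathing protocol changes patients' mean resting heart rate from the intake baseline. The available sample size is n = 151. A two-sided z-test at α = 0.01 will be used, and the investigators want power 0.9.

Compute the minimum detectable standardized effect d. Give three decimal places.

Required noncentrality: δ = z_{0.005} + z_{0.10} = 2.576 + 1.282 = 3.857.
(The second rejection-region term Φ(−δ − z_{α/2}) is negligible and dropped.)
δ = d·√n ⇒ d = δ/√n = 3.857/√151 = 0.3139.

d ≈ 0.314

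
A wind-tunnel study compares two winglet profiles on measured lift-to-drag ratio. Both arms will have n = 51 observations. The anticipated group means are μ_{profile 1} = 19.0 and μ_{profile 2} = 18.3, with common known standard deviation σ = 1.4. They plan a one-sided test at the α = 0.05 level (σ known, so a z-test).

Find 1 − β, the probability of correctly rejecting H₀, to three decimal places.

Power ≈ 0.811

Standardized effect: d = |μ_{profile 1} − μ_{profile 2}| / σ = |19.0 − 18.3| / 1.4 = 0.5000
Noncentrality parameter: δ = d·√(n/2) = 0.5000 × √(51/2) = 2.5249
Critical value for a one-sided test at α = 0.05: z_α = 1.645.
Power = P(Z > 1.645 − δ) = Φ(0.880) = 0.8106.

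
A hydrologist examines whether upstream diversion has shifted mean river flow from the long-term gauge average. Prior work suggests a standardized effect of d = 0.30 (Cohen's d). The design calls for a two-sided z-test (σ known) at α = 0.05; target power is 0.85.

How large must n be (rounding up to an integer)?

n = 100

Set Φ(δ − 1.960) = 0.85; then δ − 1.960 = Φ⁻¹(0.85) = 1.036, giving δ = 2.996.
(Ignoring the negligible lower-tail rejection probability gives the usual closed-form inversion.)
δ = d·√n ⇒ n = (δ/d)² = (2.996 / 0.30)² = 99.76.
Round up to the next whole unit.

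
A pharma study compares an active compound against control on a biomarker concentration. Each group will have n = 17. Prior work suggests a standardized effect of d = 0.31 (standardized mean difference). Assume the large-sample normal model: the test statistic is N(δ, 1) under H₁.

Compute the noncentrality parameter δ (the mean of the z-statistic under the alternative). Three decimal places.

δ = d·√(n/2) = 0.31 × √(17/2) = 0.9038

δ ≈ 0.904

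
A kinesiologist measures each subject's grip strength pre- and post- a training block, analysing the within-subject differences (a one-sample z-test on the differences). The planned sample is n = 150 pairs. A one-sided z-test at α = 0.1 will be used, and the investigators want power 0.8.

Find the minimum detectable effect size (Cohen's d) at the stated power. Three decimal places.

d ≈ 0.173

Need Φ(δ − 1.282) = 0.8, so δ = 1.282 + 0.842 = 2.123.
δ = d·√n ⇒ d = δ/√n = 2.123/√150 = 0.1734.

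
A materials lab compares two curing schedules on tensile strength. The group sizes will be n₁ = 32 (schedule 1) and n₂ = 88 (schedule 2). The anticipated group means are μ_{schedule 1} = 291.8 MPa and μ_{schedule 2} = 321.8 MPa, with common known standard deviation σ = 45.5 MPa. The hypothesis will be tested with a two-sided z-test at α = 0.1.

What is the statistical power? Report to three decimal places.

Standardized effect: d = |μ_{schedule 1} − μ_{schedule 2}| / σ = |291.8 − 321.8| / 45.5 = 0.6593
Noncentrality parameter: δ = d / √(1/n₁ + 1/n₂) = 0.6593 / √(1/32 + 1/88) = 3.1940
Two-sided α = 0.1 → critical value z_{0.05} = 1.645.
Power = Φ(δ − 1.645) + Φ(−δ − 1.645) = Φ(1.549) + Φ(-4.839) = 0.9393 + 0.0000 = 0.9393.

Power ≈ 0.939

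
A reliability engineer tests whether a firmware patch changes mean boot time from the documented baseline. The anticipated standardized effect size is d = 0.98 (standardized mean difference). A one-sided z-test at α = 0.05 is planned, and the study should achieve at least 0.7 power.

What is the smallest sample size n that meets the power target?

For power 0.7 need Φ(δ − z_{0.05}) = 0.7, so δ = z_{0.05} + z_{0.30} = 1.645 + 0.524 = 2.169.
δ = d·√n ⇒ n = (δ/d)² = (2.169 / 0.98)² = 4.90.
Round up to the next whole unit.

n = 5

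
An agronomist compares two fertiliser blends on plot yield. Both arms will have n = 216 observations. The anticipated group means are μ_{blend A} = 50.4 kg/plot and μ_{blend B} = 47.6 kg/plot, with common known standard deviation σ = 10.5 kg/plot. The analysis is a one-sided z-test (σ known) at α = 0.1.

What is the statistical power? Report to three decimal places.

Standardized effect: d = |μ_{blend A} − μ_{blend B}| / σ = |50.4 − 47.6| / 10.5 = 0.2667
Noncentrality parameter: δ = d·√(n/2) = 0.2667 × √(216/2) = 2.7713
Critical value for a one-sided test at α = 0.1: z_α = 1.282.
Power = Φ(δ − 1.282) = Φ(1.490) = 0.9319.

Power ≈ 0.932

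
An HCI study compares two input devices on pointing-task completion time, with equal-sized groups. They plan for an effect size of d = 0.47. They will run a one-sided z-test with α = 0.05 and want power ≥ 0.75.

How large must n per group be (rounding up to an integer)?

n = 49 per group

For power 0.75 need Φ(δ − z_{0.05}) = 0.75, so δ = z_{0.05} + z_{0.25} = 1.645 + 0.674 = 2.319.
δ = d·√(n/2) ⇒ n = 2(δ/d)² = 2 × (2.319 / 0.47)² = 48.70.
Rounding up, n = 49 per group.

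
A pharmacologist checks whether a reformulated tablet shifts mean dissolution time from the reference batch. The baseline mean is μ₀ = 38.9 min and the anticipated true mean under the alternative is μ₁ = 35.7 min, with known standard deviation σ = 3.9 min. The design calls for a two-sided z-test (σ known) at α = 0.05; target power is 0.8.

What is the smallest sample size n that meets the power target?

n = 12

Standardized effect: d = |μ₁ − μ₀| / σ = |35.7 − 38.9| / 3.9 = 0.8205
Set Φ(δ − 1.960) = 0.8; then δ − 1.960 = Φ⁻¹(0.8) = 0.842, giving δ = 2.802.
(Ignoring the negligible lower-tail rejection probability gives the usual closed-form inversion.)
δ = d·√n ⇒ n = (δ/d)² = (2.802 / 0.8205)² = 11.66.
Rounding up, n = 12.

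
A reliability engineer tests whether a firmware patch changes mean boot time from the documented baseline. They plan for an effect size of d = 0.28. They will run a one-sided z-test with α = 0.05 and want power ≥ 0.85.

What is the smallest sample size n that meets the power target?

n = 92

Set Φ(δ − 1.645) = 0.85; then δ − 1.645 = Φ⁻¹(0.85) = 1.036, giving δ = 2.681.
δ = d·√n ⇒ n = (δ/d)² = (2.681 / 0.28)² = 91.70.
Round up to the next whole unit.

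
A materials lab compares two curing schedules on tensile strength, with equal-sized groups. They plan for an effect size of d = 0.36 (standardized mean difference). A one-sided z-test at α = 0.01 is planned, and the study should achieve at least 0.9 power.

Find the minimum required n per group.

Set Φ(δ − 2.326) = 0.9; then δ − 2.326 = Φ⁻¹(0.9) = 1.282, giving δ = 3.608.
δ = d·√(n/2) ⇒ n = 2(δ/d)² = 2 × (3.608 / 0.36)² = 200.88.
Rounding up, n = 201 per group.

n = 201 per group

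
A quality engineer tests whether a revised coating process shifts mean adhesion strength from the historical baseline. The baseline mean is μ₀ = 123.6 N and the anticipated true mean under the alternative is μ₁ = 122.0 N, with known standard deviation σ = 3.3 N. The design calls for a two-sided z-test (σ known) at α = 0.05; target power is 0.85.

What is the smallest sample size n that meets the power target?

Standardized effect: d = |μ₁ − μ₀| / σ = |122.0 − 123.6| / 3.3 = 0.4848
For power 0.85 need Φ(δ − z_{0.025}) = 0.85, so δ = z_{0.025} + z_{0.15} = 1.960 + 1.036 = 2.996.
(For δ > 0 the lower-tail rejection region contributes negligibly to power, so the one-term inversion is standard.)
δ = d·√n ⇒ n = (δ/d)² = (2.996 / 0.4848)² = 38.19.
Round up to the next whole unit.

n = 39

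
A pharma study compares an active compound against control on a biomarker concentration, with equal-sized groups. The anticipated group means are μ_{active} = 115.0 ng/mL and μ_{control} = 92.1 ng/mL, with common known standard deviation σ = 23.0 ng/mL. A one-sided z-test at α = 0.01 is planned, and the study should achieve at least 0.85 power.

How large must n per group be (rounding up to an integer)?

n = 23 per group

Standardized effect: d = |μ_{active} − μ_{control}| / σ = |115.0 − 92.1| / 23.0 = 0.9957
For power 0.85 need Φ(δ − z_{0.01}) = 0.85, so δ = z_{0.01} + z_{0.15} = 2.326 + 1.036 = 3.363.
δ = d·√(n/2) ⇒ n = 2(δ/d)² = 2 × (3.363 / 0.9957)² = 22.81.
Rounding up, n = 23 per group.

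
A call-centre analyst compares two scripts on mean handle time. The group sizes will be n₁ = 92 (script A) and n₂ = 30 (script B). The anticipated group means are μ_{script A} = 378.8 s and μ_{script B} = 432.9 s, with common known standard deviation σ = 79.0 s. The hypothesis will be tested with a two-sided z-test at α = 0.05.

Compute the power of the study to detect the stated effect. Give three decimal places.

Standardized effect: d = |μ_{script A} − μ_{script B}| / σ = |378.8 − 432.9| / 79.0 = 0.6848
Noncentrality parameter: δ = d / √(1/n₁ + 1/n₂) = 0.6848 / √(1/92 + 1/30) = 3.2572
Critical value for a two-sided test at α = 0.05: z_{α/2} = 1.960.
Power = Φ(δ − 1.960) + Φ(−δ − 1.960) = Φ(1.297) + Φ(-5.217) = 0.9027 + 0.0000 = 0.9027.

Power ≈ 0.903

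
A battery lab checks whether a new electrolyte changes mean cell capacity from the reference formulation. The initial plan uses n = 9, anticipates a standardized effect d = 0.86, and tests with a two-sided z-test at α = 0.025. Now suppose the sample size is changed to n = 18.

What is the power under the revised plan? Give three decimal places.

Power ≈ 0.920

With n = 18: δ = d·√n = 0.86 × √18 = 3.6487. Critical value z_{0.0125} = 2.241.
Revised power = Φ(δ − 2.241) + Φ(−δ − 2.241) = Φ(1.407) + Φ(-5.890) = 0.9203 + 0.0000 = 0.9203.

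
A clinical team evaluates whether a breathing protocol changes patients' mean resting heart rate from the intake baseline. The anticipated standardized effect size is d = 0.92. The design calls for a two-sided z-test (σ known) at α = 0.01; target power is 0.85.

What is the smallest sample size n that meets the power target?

n = 16

Set Φ(δ − 2.576) = 0.85; then δ − 2.576 = Φ⁻¹(0.85) = 1.036, giving δ = 3.612.
(The Φ(−δ − z_{α/2}) term is vanishingly small for δ > 0 and is dropped in the standard sample-size formula.)
δ = d·√n ⇒ n = (δ/d)² = (3.612 / 0.92)² = 15.42.
Rounding up, n = 16.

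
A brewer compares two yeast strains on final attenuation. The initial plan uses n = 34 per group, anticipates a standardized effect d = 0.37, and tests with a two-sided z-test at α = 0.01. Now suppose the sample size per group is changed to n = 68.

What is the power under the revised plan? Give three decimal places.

Power ≈ 0.338

With n = 68 per group: δ = d·√(n/2) = 0.37 × √(68/2) = 2.1575. Critical value z_{0.005} = 2.576.
Revised power = Φ(δ − 2.576) + Φ(−δ − 2.576) = Φ(-0.418) + Φ(-4.733) = 0.3378 + 0.0000 = 0.3378.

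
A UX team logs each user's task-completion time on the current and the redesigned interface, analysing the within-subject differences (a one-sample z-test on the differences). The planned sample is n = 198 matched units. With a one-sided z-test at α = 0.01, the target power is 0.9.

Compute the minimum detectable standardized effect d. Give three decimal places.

Required noncentrality: δ = z_{0.01} + z_{0.10} = 2.326 + 1.282 = 3.608.
δ = d·√n ⇒ d = δ/√n = 3.608/√198 = 0.2564.

d ≈ 0.256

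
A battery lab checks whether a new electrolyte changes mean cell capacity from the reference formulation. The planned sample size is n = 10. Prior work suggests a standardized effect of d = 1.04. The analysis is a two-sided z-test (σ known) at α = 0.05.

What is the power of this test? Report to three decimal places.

Noncentrality parameter: λ = d·√n = 1.04 × √10 = 3.2888
Critical value for a two-sided test at α = 0.05: z_{α/2} = 1.960.
Power = Φ(λ − 1.960) + Φ(−λ − 1.960) = Φ(1.329) + Φ(-5.249) = 0.9080 + 0.0000 = 0.9080.

Power ≈ 0.908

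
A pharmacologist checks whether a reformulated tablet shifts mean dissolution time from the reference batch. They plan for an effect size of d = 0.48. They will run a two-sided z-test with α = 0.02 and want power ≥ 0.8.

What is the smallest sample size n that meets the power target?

Set Φ(δ − 2.326) = 0.8; then δ − 2.326 = Φ⁻¹(0.8) = 0.842, giving δ = 3.168.
(Ignoring the negligible lower-tail rejection probability gives the usual closed-form inversion.)
δ = d·√n ⇒ n = (δ/d)² = (3.168 / 0.48)² = 43.56.
Rounding up, n = 44.

n = 44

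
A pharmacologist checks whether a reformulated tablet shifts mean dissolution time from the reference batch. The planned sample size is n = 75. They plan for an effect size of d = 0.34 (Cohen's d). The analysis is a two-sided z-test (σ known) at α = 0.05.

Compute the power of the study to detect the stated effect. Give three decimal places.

Power ≈ 0.838

Noncentrality parameter: δ = d·√n = 0.34 × √75 = 2.9445
Two-sided α = 0.05 → critical value z_{0.025} = 1.960.
Power = Φ(δ − 1.960) + Φ(−δ − 1.960) = Φ(0.985) + Φ(-4.904) = 0.8376 + 0.0000 = 0.8376.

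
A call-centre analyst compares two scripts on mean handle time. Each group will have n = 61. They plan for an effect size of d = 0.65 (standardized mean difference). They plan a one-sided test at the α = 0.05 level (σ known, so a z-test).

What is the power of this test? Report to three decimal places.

Power ≈ 0.974

Noncentrality parameter: δ = d·√(n/2) = 0.65 × √(61/2) = 3.5897
One-sided α = 0.05 → critical value z_{0.05} = 1.645.
Power = Φ(δ − 1.645) = Φ(1.945) = 0.9741.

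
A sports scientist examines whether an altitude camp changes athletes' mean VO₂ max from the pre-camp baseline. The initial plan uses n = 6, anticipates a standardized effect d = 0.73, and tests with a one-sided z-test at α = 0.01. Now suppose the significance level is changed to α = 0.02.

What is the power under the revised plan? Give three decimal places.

Power ≈ 0.395

δ = d·√n = 0.73 × √6 = 1.7881 (unchanged). New critical value: z_{0.02} = 2.054.
Revised power = Φ(δ − 2.054) = Φ(-0.266) = 0.3953.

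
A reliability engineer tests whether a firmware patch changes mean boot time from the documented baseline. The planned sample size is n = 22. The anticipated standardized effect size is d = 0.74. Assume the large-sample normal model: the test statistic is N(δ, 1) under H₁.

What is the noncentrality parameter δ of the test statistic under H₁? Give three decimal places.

δ = d·√n = 0.74 × √22 = 3.4709

δ ≈ 3.471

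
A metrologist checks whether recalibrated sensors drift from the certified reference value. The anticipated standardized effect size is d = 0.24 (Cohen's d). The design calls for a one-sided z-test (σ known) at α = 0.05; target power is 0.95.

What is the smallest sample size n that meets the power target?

n = 188

Set Φ(δ − 1.645) = 0.95; then δ − 1.645 = Φ⁻¹(0.95) = 1.645, giving δ = 3.290.
δ = d·√n ⇒ n = (δ/d)² = (3.290 / 0.24)² = 187.88.
Round up to the next whole unit.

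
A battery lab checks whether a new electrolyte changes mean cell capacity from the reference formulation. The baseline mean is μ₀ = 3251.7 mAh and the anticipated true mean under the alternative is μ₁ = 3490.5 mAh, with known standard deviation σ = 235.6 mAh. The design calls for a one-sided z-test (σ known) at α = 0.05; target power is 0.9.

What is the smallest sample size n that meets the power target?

n = 9

Standardized effect: d = |μ₁ − μ₀| / σ = |3490.5 − 3251.7| / 235.6 = 1.0136
For power 0.9 need Φ(δ − z_{0.05}) = 0.9, so δ = z_{0.05} + z_{0.10} = 1.645 + 1.282 = 2.926.
δ = d·√n ⇒ n = (δ/d)² = (2.926 / 1.0136)² = 8.34.
Rounding up, n = 9.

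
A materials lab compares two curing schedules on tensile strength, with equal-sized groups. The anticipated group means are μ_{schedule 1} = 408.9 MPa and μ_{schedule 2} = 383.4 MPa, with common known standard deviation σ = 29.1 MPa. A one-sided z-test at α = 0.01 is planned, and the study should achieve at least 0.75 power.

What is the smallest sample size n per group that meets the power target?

n = 24 per group

Standardized effect: d = |μ_{schedule 1} − μ_{schedule 2}| / σ = |408.9 − 383.4| / 29.1 = 0.8763
Set Φ(δ − 2.326) = 0.75; then δ − 2.326 = Φ⁻¹(0.75) = 0.674, giving δ = 3.001.
δ = d·√(n/2) ⇒ n = 2(δ/d)² = 2 × (3.001 / 0.8763)² = 23.45.
Rounding up, n = 24 per group.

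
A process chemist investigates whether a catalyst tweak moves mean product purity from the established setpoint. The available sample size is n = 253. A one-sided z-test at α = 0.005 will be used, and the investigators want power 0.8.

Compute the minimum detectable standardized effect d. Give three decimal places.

d ≈ 0.215

Need Φ(δ − 2.576) = 0.8, so δ = 2.576 + 0.842 = 3.417.
δ = d·√n ⇒ d = δ/√n = 3.417/√253 = 0.2149.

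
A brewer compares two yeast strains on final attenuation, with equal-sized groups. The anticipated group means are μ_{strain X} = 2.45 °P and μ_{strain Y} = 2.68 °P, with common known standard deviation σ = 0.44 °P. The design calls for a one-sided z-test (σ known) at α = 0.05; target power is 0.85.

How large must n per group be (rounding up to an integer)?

n = 53 per group

Standardized effect: d = |μ_{strain X} − μ_{strain Y}| / σ = |2.45 − 2.68| / 0.44 = 0.5227
For power 0.85 need Φ(δ − z_{0.05}) = 0.85, so δ = z_{0.05} + z_{0.15} = 1.645 + 1.036 = 2.681.
δ = d·√(n/2) ⇒ n = 2(δ/d)² = 2 × (2.681 / 0.5227)² = 52.62.
Round up to the next whole unit.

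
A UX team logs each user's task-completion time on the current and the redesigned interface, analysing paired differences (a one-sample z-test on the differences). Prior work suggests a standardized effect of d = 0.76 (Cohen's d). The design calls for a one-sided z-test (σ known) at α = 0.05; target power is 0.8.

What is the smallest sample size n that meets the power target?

n = 11

For power 0.8 need Φ(δ − z_{0.05}) = 0.8, so δ = z_{0.05} + z_{0.20} = 1.645 + 0.842 = 2.486.
δ = d·√n ⇒ n = (δ/d)² = (2.486 / 0.76)² = 10.70.
Round up to the next whole unit.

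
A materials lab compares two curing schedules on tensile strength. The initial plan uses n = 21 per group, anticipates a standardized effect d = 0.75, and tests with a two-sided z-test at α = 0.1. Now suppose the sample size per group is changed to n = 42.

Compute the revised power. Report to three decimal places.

With n = 42 per group: δ = d·√(n/2) = 0.75 × √(42/2) = 3.4369. Critical value z_{0.05} = 1.645.
Revised power = Φ(δ − 1.645) + Φ(−δ − 1.645) = Φ(1.792) + Φ(-5.082) = 0.9634 + 0.0000 = 0.9634.

Power ≈ 0.963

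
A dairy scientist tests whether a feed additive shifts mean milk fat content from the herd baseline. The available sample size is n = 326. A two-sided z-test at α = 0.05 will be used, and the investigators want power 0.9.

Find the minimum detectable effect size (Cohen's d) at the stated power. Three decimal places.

Required noncentrality: δ = z_{0.025} + z_{0.10} = 1.960 + 1.282 = 3.242.
(The second rejection-region term Φ(−δ − z_{α/2}) is negligible and dropped.)
δ = d·√n ⇒ d = δ/√n = 3.242/√326 = 0.1795.

d ≈ 0.180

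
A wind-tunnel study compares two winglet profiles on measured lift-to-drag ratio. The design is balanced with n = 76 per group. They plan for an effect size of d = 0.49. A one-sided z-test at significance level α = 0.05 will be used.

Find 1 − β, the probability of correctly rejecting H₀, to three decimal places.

Power ≈ 0.916

Noncentrality parameter: δ = d·√(n/2) = 0.49 × √(76/2) = 3.0206
One-sided α = 0.05 → critical value z_{0.05} = 1.645.
Power = P(Z > 1.645 − δ) = Φ(1.376) = 0.9155.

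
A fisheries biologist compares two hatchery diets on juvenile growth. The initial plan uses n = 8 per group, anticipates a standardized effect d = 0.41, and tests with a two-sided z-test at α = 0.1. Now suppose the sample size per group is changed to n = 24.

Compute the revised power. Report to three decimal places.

Power ≈ 0.412

With n = 24 per group: δ = d·√(n/2) = 0.41 × √(24/2) = 1.4203. Critical value z_{0.05} = 1.645.
Revised power = Φ(δ − 1.645) + Φ(−δ − 1.645) = Φ(-0.225) + Φ(-3.065) = 0.4112 + 0.0011 = 0.4122.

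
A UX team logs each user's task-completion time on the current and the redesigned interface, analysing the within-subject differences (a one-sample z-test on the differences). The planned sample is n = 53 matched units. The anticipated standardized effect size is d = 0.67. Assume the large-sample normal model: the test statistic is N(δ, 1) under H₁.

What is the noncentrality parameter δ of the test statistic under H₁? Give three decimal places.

δ ≈ 4.878

δ = d·√n = 0.67 × √53 = 4.8777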